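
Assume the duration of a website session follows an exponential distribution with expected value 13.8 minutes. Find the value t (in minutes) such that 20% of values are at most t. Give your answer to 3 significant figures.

The rate is λ = 1/13.8 = 0.0724638 per minute.
Set 1 − e^(−λt) = 0.2, so t = −ln(0.8)/λ = 0.22314/0.0724638 ≈ 3.07938 minutes.

3.08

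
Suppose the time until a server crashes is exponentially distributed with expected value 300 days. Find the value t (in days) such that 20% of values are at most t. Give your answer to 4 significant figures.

The rate is λ = 1/300 = 0.00333333 per day.
Set 1 − e^(−λt) = 0.2, so t = −ln(0.8)/λ = 0.22314/0.00333333 ≈ 66.9431 days.

66.94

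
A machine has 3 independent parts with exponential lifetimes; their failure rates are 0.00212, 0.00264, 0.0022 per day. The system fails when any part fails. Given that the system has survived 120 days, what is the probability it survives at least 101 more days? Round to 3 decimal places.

0.495

Time to first failure ~ Exp(Σλ) with Σλ = 0.00696.
By memorylessness, P(T > 120+101 | T > 120) = P(T > 101) = e^(−0.00696·101) ≈ 0.495.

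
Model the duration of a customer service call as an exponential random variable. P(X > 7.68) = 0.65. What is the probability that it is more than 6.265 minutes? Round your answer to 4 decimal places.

0.7037

e^(−λ·7.68) = 0.65 ⇒ λ = −ln(0.65)/7.68 = 0.0560915.
P(X > 6.265) = e^(−0.0560915·6.265) = e^(−0.35141) ≈ 0.7037.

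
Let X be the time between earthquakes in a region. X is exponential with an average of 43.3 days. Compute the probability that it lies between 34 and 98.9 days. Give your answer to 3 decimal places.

The rate is λ = 1/43.3 = 0.0230947 per day.
P(34 < X < 98.9) = e^(−λ·34) − e^(−λ·98.9) = 0.45602 − 0.10187 ≈ 0.354.

0.354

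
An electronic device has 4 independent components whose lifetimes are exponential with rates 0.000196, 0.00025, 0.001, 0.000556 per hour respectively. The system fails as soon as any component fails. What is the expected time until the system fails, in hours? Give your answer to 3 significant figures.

The time to first failure is exponential with rate Σλ = 0.000196 + 0.00025 + 0.001 + 0.000556 = 0.002002.
E[min] = 1/Σλ = 1/0.002002 = 499.5 hours.

500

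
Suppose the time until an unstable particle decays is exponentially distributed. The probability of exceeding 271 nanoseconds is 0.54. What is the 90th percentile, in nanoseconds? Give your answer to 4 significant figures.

e^(−λ·271) = 0.54 ⇒ λ = −ln(0.54)/271 = 0.00227375.
90th percentile: 1 − e^(−λt) = 0.9, t = −ln(0.1)/λ = 1012.68 nanoseconds.

1013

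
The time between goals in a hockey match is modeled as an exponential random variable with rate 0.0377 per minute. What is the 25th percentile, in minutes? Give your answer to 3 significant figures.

Set 1 − e^(−λt) = 0.25, so t = −ln(0.75)/λ = 0.28768/0.0377 ≈ 7.63082 minutes.

7.63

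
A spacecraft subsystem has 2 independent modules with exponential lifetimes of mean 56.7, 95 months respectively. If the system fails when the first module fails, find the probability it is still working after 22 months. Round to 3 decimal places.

The first failure time is exponential with rate Σλ_i = 1/56.7 + 1/95 = 0.028163 per month.
P(min > 22) = e^(−0.028163·22) = e^(−0.61959) ≈ 0.538.

0.538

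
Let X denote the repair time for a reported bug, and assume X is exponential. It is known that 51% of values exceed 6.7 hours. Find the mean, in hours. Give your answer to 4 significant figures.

e^(−λ·6.7) = 0.51 ⇒ λ = −ln(0.51)/6.7 = 0.100499.
Mean = 1/λ = 9.95033 hours.

9.950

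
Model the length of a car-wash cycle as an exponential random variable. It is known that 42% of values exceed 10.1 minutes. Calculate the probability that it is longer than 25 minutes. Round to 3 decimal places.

0.117

e^(−λ·10.1) = 0.42 ⇒ λ = −ln(0.42)/10.1 = 0.0858911.
P(X > 25) = e^(−0.0858911·25) = e^(−2.1473) ≈ 0.117.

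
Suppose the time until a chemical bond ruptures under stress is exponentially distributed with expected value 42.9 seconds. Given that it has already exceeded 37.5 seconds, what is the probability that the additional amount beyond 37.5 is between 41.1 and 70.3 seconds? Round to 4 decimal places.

0.1894

The rate is λ = 1/42.9 = 0.02331 per second.
Memoryless: the residual past 37.5 is again Exp(λ).
P(41.1 < residual < 70.3) = e^(−λ·41.1) − e^(−λ·70.3) = 0.38364 − 0.19423 ≈ 0.1894.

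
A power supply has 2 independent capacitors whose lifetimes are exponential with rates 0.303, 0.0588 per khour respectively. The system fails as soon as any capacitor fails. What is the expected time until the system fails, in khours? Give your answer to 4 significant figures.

The time to first failure is exponential with rate Σλ = 0.303 + 0.0588 = 0.3618.
E[min] = 1/Σλ = 1/0.3618 = 2.76396 khours.

2.764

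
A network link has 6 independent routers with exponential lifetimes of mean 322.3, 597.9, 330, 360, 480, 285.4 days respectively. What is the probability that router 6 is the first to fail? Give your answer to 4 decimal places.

0.2167

Rates: λ_i = 1/mean_i → 0.0031027, 0.00167252, 0.0030303, 0.00277778, 0.00208333, 0.00350385; Σλ = 0.0161705.
P(router 6 first) = λ_6/Σλ = 0.00350385/0.0161705 ≈ 0.2167.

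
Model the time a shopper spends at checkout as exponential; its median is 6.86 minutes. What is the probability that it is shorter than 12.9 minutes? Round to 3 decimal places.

For an exponential, median = ln(2)/λ, so λ = ln 2 / 6.86 = 0.101042 per minute.
P(X ≤ 12.9) = 1 − e^(−λ·12.9) = 1 − e^(−1.3034) ≈ 0.728.

0.728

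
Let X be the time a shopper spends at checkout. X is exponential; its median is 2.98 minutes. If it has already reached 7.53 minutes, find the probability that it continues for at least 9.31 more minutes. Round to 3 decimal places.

0.115

For an exponential, median = ln(2)/λ, so λ = ln 2 / 2.98 = 0.2326 per minute.
The exponential is memoryless, so the remaining time is again Exp(λ): the condition X > 7.53 is irrelevant.
P(X > 9.31) = e^(−2.1655) ≈ 0.115.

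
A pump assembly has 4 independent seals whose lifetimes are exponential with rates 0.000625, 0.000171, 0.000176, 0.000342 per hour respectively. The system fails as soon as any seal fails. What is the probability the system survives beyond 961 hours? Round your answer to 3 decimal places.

The time to first failure is exponential with rate Σλ = 0.000625 + 0.000171 + 0.000176 + 0.000342 = 0.001314.
P(min > 961) = e^(−0.001314·961) = e^(−1.2628) ≈ 0.283.

0.283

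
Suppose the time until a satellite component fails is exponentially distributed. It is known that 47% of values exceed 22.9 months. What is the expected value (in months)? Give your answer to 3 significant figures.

30.3

e^(−λ·22.9) = 0.47 ⇒ λ = −ln(0.47)/22.9 = 0.0329704.
Mean = 1/λ = 30.3302 months.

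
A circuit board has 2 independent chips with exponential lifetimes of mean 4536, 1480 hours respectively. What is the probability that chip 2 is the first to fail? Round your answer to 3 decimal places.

Rates: λ_i = 1/mean_i → 0.000220459, 0.000675676; Σλ = 0.000896134.
P(chip 2 first) = λ_2/Σλ = 0.000675676/0.000896134 ≈ 0.754.

0.754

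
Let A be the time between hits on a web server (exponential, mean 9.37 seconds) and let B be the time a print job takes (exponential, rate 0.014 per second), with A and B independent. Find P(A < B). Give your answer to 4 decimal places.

λ_1 = 1/9.37 = 0.106724, λ_2 = 0.014.
For independent exponentials, P(A < B) = λ_1/(λ_1+λ_2) = 0.106724/0.120724 ≈ 0.8840.

0.8840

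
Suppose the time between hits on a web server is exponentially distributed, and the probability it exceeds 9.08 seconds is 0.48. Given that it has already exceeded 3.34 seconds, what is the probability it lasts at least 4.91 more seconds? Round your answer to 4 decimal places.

0.6724

From e^(−λ·9.08) = 0.48, λ = −ln(0.48)/9.08 = 0.0808336.
Memoryless: P(X > 3.34+4.91 | X > 3.34) = P(X > 4.91) = e^(−0.0808336·4.91) ≈ 0.6724.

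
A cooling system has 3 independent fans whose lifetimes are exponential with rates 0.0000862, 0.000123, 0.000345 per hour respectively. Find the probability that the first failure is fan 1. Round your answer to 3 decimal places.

The time to first failure is exponential with rate Σλ = 0.0000862 + 0.000123 + 0.000345 = 0.0005542.
P(fan 1 first) = λ_1/Σλ = 0.0000862/0.0005542 ≈ 0.156.

0.156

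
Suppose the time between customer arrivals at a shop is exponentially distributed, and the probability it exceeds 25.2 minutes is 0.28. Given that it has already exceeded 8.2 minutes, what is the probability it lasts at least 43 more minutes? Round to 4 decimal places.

0.1139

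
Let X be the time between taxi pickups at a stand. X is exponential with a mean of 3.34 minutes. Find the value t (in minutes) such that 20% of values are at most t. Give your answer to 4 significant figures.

The rate is λ = 1/3.34 = 0.299401 per minute.
Set 1 − e^(−λt) = 0.2, so t = −ln(0.8)/λ = 0.22314/0.299401 ≈ 0.745299 minutes.

0.7453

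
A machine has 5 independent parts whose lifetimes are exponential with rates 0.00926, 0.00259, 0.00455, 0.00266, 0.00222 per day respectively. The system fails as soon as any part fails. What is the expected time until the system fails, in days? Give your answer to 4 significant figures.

46.99

The time to first failure is exponential with rate Σλ = 0.00926 + 0.00259 + 0.00455 + 0.00266 + 0.00222 = 0.02128.
E[min] = 1/Σλ = 1/0.02128 = 46.9925 days.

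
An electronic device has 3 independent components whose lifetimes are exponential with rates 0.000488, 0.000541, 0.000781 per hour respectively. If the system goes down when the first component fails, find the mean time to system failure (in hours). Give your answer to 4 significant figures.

552.5

The time to first failure is exponential with rate Σλ = 0.000488 + 0.000541 + 0.000781 = 0.00181.
E[min] = 1/Σλ = 1/0.00181 = 552.486 hours.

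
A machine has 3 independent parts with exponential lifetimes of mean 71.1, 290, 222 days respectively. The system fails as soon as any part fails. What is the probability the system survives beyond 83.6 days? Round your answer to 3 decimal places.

0.159

The first failure time is exponential with rate Σλ_i = 1/71.1 + 1/290 + 1/222 = 0.0220175 per day.
P(min > 83.6) = e^(−0.0220175·83.6) = e^(−1.8407) ≈ 0.159.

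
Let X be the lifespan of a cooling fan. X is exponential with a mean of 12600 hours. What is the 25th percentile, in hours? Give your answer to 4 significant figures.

3625

The rate is λ = 1/12600 = 0.0000793651 per hour.
Set 1 − e^(−λt) = 0.25, so t = −ln(0.75)/λ = 0.28768/0.0000793651 ≈ 3624.79 hours.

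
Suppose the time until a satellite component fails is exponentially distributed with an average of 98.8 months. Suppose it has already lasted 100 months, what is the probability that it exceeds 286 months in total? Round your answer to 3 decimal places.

0.152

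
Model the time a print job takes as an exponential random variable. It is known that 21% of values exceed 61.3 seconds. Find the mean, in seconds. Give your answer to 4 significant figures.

e^(−λ·61.3) = 0.21 ⇒ λ = −ln(0.21)/61.3 = 0.0254592.
Mean = 1/λ = 39.2786 seconds.

39.28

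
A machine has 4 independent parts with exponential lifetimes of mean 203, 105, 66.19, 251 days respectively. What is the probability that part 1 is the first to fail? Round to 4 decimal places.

Rates: λ_i = 1/mean_i → 0.00492611, 0.00952381, 0.015108, 0.00398406; Σλ = 0.033542.
P(part 1 first) = λ_1/Σλ = 0.00492611/0.033542 ≈ 0.1469.

0.1469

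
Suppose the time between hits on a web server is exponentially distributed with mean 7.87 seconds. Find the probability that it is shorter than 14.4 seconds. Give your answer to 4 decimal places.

0.8395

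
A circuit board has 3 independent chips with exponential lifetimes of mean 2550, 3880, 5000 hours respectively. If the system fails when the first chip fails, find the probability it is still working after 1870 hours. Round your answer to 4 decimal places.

0.2041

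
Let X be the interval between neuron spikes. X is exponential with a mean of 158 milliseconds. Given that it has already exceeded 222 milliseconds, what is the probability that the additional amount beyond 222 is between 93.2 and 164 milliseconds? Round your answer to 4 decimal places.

The rate is λ = 1/158 = 0.00632911 per millisecond.
Memoryless: the residual past 222 is again Exp(λ).
P(93.2 < residual < 164) = e^(−λ·93.2) − e^(−λ·164) = 0.55440 − 0.35417 ≈ 0.2002.

0.2002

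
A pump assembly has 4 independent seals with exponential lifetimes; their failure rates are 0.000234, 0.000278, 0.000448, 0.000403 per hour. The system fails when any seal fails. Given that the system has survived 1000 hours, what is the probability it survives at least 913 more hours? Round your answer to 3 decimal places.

0.288

Time to first failure ~ Exp(Σλ) with Σλ = 0.001363.
By memorylessness, P(T > 1000+913 | T > 1000) = P(T > 913) = e^(−0.001363·913) ≈ 0.288.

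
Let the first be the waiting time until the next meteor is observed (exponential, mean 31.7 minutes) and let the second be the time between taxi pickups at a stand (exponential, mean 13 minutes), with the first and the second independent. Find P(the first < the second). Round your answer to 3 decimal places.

λ_1 = 1/31.7 = 0.0315457, λ_2 = 1/13 = 0.0769231.
For independent exponentials, P(the first < the second) = λ_1/(λ_1+λ_2) = 0.0315457/0.108469 ≈ 0.291.

0.291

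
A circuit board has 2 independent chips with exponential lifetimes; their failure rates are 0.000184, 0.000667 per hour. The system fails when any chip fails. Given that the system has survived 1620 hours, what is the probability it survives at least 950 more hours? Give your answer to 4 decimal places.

Time to first failure ~ Exp(Σλ) with Σλ = 0.000851.
By memorylessness, P(T > 1620+950 | T > 1620) = P(T > 950) = e^(−0.000851·950) ≈ 0.4455.

0.4455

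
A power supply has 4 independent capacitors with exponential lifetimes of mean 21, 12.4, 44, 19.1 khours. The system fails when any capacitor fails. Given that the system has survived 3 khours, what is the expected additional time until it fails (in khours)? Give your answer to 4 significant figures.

4.918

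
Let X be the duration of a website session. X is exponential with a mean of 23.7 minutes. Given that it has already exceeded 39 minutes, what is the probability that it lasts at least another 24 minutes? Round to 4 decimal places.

The rate is λ = 1/23.7 = 0.0421941 per minute.
The exponential is memoryless, so the remaining time is again Exp(λ): the condition X > 39 is irrelevant.
P(X > 24) = e^(−1.0127) ≈ 0.3633.

0.3633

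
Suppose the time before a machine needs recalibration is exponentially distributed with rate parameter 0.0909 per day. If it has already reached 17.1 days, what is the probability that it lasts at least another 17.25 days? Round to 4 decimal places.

The exponential is memoryless, so the remaining time is again Exp(λ): the condition X > 17.1 is irrelevant.
P(X > 17.25) = e^(−1.568) ≈ 0.2085.

0.2085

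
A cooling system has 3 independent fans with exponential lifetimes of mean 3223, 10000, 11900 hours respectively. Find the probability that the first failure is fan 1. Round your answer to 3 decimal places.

0.628

Rates: λ_i = 1/mean_i → 0.00031027, 0.0001, 0.0000840336; Σλ = 0.000494304.
P(fan 1 first) = λ_1/Σλ = 0.00031027/0.000494304 ≈ 0.628.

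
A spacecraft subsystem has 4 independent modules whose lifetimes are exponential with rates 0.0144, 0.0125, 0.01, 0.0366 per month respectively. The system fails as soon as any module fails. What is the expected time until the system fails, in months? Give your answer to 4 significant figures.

The time to first failure is exponential with rate Σλ = 0.0144 + 0.0125 + 0.01 + 0.0366 = 0.0735.
E[min] = 1/Σλ = 1/0.0735 = 13.6054 months.

13.61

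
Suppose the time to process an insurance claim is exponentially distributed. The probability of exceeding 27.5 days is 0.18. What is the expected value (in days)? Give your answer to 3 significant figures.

16.0

e^(−λ·27.5) = 0.18 ⇒ λ = −ln(0.18)/27.5 = 0.0623563.
Mean = 1/λ = 16.0369 days.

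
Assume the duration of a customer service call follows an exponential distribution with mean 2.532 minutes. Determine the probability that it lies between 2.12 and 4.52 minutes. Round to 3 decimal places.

0.265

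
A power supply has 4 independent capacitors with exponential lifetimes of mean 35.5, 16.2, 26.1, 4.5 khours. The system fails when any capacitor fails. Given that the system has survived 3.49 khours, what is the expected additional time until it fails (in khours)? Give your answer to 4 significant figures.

2.854

First-failure rate Σλ = 1/35.5 + 1/16.2 + 1/26.1 + 1/4.5 = 0.350434.
By memorylessness the expected residual is 1/Σλ = 2.85361 khours, regardless of the 3.49 already elapsed.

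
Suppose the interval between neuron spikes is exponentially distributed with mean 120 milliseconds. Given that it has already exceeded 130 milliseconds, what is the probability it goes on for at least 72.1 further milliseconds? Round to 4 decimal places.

0.5484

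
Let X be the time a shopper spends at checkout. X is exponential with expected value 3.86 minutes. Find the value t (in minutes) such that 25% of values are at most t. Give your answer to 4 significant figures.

1.110

The rate is λ = 1/3.86 = 0.259067 per minute.
Set 1 − e^(−λt) = 0.25, so t = −ln(0.75)/λ = 0.28768/0.259067 ≈ 1.11045 minutes.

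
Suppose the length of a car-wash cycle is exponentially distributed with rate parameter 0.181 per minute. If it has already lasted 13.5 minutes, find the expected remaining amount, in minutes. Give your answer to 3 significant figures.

5.52

By memorylessness, the remaining amount past any threshold is again Exp(λ) with mean 1/λ = 5.52486 minutes.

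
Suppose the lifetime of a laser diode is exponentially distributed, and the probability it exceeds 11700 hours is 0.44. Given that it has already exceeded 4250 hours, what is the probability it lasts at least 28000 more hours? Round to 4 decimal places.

0.1402

From e^(−λ·11700) = 0.44, λ = −ln(0.44)/11700 = 0.0000701693.
Memoryless: P(X > 4250+28000 | X > 4250) = P(X > 28000) = e^(−0.0000701693·28000) ≈ 0.1402.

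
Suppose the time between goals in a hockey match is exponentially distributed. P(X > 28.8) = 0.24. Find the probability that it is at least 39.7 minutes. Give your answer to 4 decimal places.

0.1398

e^(−λ·28.8) = 0.24 ⇒ λ = −ln(0.24)/28.8 = 0.0495527.
P(X > 39.7) = e^(−0.0495527·39.7) = e^(−1.9672) ≈ 0.1398.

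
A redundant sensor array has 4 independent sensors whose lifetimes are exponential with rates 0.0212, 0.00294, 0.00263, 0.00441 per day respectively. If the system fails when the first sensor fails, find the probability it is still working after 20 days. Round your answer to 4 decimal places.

0.5360

The time to first failure is exponential with rate Σλ = 0.0212 + 0.00294 + 0.00263 + 0.00441 = 0.03118.
P(min > 20) = e^(−0.03118·20) = e^(−0.6236) ≈ 0.5360.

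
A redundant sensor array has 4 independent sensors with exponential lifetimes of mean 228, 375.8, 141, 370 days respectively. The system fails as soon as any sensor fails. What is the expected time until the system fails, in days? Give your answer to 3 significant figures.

59.4

The first failure time is exponential with rate Σλ_i = 1/228 + 1/375.8 + 1/141 + 1/370 = 0.0168419 per day.
E[min] = 1/Σλ = 1/0.0168419 = 59.3759 days.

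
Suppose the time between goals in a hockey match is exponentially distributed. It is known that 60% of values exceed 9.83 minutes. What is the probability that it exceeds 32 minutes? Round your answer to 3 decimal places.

e^(−λ·9.83) = 0.60 ⇒ λ = −ln(0.60)/9.83 = 0.051966.
P(X > 32) = e^(−0.051966·32) = e^(−1.6629) ≈ 0.190.

0.190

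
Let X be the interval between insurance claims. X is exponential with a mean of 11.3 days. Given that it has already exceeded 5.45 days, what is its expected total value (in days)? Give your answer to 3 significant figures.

The rate is λ = 1/11.3 = 0.0884956 per day.
By memorylessness, E[X | X > 5.45] = 5.45 + 1/λ = 5.45 + 11.3 = 16.75 days.

16.8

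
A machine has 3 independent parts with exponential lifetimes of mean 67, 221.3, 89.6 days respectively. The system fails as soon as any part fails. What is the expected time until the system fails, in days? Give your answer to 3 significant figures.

32.7

The first failure time is exponential with rate Σλ_i = 1/67 + 1/221.3 + 1/89.6 = 0.0306048 per day.
E[min] = 1/Σλ = 1/0.0306048 = 32.6746 days.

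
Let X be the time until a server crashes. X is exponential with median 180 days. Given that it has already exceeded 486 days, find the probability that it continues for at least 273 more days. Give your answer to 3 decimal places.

0.349

For an exponential, median = ln(2)/λ, so λ = ln 2 / 180 = 0.00385082 per day.
The exponential is memoryless, so the remaining time is again Exp(λ): the condition X > 486 is irrelevant.
P(X > 273) = e^(−1.0513) ≈ 0.349.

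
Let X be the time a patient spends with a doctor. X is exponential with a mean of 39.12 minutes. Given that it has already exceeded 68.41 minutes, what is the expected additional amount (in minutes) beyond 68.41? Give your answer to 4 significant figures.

The rate is λ = 1/39.12 = 0.0255624 per minute.
By memorylessness, the remaining amount past any threshold is again Exp(λ) with mean 1/λ = 39.12 minutes.

39.12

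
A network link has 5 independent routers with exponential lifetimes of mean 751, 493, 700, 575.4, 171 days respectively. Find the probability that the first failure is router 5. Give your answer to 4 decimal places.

0.4726

Rates: λ_i = 1/mean_i → 0.00133156, 0.0020284, 0.00142857, 0.00173792, 0.00584795; Σλ = 0.0123744.
P(router 5 first) = λ_5/Σλ = 0.00584795/0.0123744 ≈ 0.4726.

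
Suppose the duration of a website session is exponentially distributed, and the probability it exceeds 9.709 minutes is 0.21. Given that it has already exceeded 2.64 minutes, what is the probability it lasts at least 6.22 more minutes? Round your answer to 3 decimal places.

From e^(−λ·9.709) = 0.21, λ = −ln(0.21)/9.709 = 0.160742.
Memoryless: P(X > 2.64+6.22 | X > 2.64) = P(X > 6.22) = e^(−0.160742·6.22) ≈ 0.368.

0.368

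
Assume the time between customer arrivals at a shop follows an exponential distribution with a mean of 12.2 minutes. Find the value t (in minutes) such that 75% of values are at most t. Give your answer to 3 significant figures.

16.9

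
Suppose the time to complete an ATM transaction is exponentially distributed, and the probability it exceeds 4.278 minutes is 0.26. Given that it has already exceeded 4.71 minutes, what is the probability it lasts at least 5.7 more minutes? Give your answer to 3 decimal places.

0.166

From e^(−λ·4.278) = 0.26, λ = −ln(0.26)/4.278 = 0.314884.
Memoryless: P(X > 4.71+5.7 | X > 4.71) = P(X > 5.7) = e^(−0.314884·5.7) ≈ 0.166.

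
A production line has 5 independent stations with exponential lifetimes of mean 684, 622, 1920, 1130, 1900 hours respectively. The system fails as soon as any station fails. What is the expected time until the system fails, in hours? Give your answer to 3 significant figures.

200

The first failure time is exponential with rate Σλ_i = 1/684 + 1/622 + 1/1920 + 1/1130 + 1/1900 = 0.00500181 per hour.
E[min] = 1/Σλ = 1/0.00500181 = 199.928 hours.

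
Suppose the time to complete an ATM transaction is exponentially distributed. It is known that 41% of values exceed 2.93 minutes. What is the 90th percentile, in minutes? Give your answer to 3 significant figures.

e^(−λ·2.93) = 0.41 ⇒ λ = −ln(0.41)/2.93 = 0.3043.
90th percentile: 1 − e^(−λt) = 0.9, t = −ln(0.1)/λ = 7.56683 minutes.

7.57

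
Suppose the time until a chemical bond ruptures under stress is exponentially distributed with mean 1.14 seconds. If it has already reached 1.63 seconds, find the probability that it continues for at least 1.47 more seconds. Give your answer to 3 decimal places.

The rate is λ = 1/1.14 = 0.877193 per second.
The exponential is memoryless, so the remaining time is again Exp(λ): the condition X > 1.63 is irrelevant.
P(X > 1.47) = e^(−1.2895) ≈ 0.275.

0.275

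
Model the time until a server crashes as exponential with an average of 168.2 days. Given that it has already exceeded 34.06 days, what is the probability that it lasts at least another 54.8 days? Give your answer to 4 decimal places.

0.7219

The rate is λ = 1/168.2 = 0.0059453 per day.
By the memoryless property, P(X > 34.06+54.8 | X > 34.06) = P(X > 54.8).
P(X > 54.8) = e^(−0.3258) ≈ 0.7219.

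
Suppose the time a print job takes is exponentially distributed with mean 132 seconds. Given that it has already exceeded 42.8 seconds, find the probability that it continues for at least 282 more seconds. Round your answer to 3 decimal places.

The rate is λ = 1/132 = 0.00757576 per second.
P(X > s+t | X > s) = e^(−λ(s+t))/e^(−λs) = e^(−λt), independent of s = 42.8.
P(X > 282) = e^(−2.1364) ≈ 0.118.

0.118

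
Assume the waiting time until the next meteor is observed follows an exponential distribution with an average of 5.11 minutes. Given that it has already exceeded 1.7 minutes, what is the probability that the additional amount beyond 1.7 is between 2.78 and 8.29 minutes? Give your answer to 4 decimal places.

0.3830

The rate is λ = 1/5.11 = 0.195695 per minute.
Memoryless: the residual past 1.7 is again Exp(λ).
P(2.78 < residual < 8.29) = e^(−λ·2.78) − e^(−λ·8.29) = 0.58040 − 0.19744 ≈ 0.3830.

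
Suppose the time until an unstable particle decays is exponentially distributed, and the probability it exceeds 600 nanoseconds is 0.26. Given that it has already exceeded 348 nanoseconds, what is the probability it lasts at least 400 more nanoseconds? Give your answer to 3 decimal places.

0.407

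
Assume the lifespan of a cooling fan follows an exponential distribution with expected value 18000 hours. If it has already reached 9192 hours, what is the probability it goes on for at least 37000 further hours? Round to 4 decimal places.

0.1280

The rate is λ = 1/18000 = 0.0000555556 per hour.
The exponential is memoryless, so the remaining time is again Exp(λ): the condition X > 9192 is irrelevant.
P(X > 37000) = e^(−2.0556) ≈ 0.1280.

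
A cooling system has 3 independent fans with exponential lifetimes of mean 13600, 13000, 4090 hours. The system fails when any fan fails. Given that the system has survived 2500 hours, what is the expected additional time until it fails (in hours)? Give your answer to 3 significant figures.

2530

First-failure rate Σλ = 1/13600 + 1/13000 + 1/4090 = 0.000394951.
By memorylessness the expected residual is 1/Σλ = 2531.96 hours, regardless of the 2500 already elapsed.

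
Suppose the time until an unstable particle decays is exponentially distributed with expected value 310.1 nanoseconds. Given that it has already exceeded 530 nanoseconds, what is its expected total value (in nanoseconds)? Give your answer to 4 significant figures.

840.1

The rate is λ = 1/310.1 = 0.00322477 per nanosecond.
By memorylessness, E[X | X > 530] = 530 + 1/λ = 530 + 310.1 = 840.1 nanoseconds.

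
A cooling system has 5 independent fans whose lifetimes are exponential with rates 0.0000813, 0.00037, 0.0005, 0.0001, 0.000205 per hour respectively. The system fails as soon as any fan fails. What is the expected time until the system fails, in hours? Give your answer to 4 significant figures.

796.0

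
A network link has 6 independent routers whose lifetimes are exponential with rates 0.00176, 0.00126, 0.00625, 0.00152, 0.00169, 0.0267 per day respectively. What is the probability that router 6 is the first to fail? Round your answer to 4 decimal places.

0.6815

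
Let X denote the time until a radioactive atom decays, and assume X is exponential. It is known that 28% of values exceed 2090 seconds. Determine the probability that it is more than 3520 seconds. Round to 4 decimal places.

e^(−λ·2090) = 0.28 ⇒ λ = −ln(0.28)/2090 = 0.000609074.
P(X > 3520) = e^(−0.000609074·3520) = e^(−2.1439) ≈ 0.1172.

0.1172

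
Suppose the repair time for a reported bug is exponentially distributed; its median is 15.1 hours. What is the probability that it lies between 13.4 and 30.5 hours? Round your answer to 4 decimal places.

For an exponential, median = ln(2)/λ, so λ = ln 2 / 15.1 = 0.0459038 per hour.
P(13.4 < X < 30.5) = e^(−λ·13.4) − e^(−λ·30.5) = 0.54058 − 0.24658 ≈ 0.2940.

0.2940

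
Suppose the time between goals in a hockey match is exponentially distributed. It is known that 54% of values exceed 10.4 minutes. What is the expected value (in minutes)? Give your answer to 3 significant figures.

e^(−λ·10.4) = 0.54 ⇒ λ = −ln(0.54)/10.4 = 0.0592487.
Mean = 1/λ = 16.878 minutes.

16.9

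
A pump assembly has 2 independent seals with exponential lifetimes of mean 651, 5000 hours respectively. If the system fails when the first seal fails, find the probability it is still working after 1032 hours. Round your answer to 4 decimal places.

The first failure time is exponential with rate Σλ_i = 1/651 + 1/5000 = 0.0017361 per hour.
P(min > 1032) = e^(−0.0017361·1032) = e^(−1.7917) ≈ 0.1667.

0.1667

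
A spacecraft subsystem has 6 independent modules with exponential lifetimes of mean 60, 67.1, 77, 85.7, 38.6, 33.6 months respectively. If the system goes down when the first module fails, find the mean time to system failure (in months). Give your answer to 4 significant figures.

8.937

The first failure time is exponential with rate Σλ_i = 1/60 + 1/67.1 + 1/77 + 1/85.7 + 1/38.6 + 1/33.6 = 0.111894 per month.
E[min] = 1/Σλ = 1/0.111894 = 8.93702 months.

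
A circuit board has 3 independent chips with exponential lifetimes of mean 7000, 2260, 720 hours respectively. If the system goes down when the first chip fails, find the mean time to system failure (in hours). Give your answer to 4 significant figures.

506.5

The first failure time is exponential with rate Σλ_i = 1/7000 + 1/2260 + 1/720 = 0.00197422 per hour.
E[min] = 1/Σλ = 1/0.00197422 = 506.528 hours.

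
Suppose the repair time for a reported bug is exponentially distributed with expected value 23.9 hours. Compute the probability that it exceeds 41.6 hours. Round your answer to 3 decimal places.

0.175

The rate is λ = 1/23.9 = 0.041841 per hour.
P(X > 41.6) = e^(−λ·41.6) = e^(−1.7406) ≈ 0.175.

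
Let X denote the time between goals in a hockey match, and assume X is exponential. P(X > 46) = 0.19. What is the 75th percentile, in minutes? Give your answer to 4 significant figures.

38.40

e^(−λ·46) = 0.19 ⇒ λ = −ln(0.19)/46 = 0.0361029.
75th percentile: 1 − e^(−λt) = 0.75, t = −ln(0.25)/λ = 38.3985 minutes.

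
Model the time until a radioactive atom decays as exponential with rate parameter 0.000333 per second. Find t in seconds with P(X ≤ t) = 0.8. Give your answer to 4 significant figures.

Set 1 − e^(−λt) = 0.8, so t = −ln(0.2)/λ = 1.6094/0.000333 ≈ 4833.15 seconds.

4833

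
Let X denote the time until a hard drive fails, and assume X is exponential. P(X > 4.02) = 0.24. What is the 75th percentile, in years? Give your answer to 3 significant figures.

3.91

e^(−λ·4.02) = 0.24 ⇒ λ = −ln(0.24)/4.02 = 0.355004.
75th percentile: 1 − e^(−λt) = 0.75, t = −ln(0.25)/λ = 3.90501 years.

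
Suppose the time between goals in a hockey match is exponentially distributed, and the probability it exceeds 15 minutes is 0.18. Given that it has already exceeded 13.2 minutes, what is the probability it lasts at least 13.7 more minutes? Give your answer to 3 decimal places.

0.209

From e^(−λ·15) = 0.18, λ = −ln(0.18)/15 = 0.11432.
Memoryless: P(X > 13.2+13.7 | X > 13.2) = P(X > 13.7) = e^(−0.11432·13.7) ≈ 0.209.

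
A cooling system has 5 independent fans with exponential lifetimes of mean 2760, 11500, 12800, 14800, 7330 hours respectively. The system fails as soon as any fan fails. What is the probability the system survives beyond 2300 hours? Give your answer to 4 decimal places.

The first failure time is exponential with rate Σλ_i = 1/2760 + 1/11500 + 1/12800 + 1/14800 + 1/7330 = 0.000731394 per hour.
P(min > 2300) = e^(−0.000731394·2300) = e^(−1.6822) ≈ 0.1860.

0.1860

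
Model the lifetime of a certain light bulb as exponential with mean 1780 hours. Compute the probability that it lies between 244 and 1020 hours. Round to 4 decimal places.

The rate is λ = 1/1780 = 0.000561798 per hour.
P(244 < X < 1020) = e^(−λ·244) − e^(−λ·1020) = 0.87190 − 0.56381 ≈ 0.3081.

0.3081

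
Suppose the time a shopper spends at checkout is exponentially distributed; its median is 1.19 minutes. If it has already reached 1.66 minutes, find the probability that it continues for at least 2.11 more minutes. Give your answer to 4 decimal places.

For an exponential, median = ln(2)/λ, so λ = ln 2 / 1.19 = 0.582477 per minute.
The exponential is memoryless, so the remaining time is again Exp(λ): the condition X > 1.66 is irrelevant.
P(X > 2.11) = e^(−1.229) ≈ 0.2926.

0.2926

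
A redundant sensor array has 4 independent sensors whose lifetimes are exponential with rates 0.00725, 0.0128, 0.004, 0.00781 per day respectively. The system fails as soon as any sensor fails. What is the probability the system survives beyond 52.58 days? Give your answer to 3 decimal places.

0.187

The time to first failure is exponential with rate Σλ = 0.00725 + 0.0128 + 0.004 + 0.00781 = 0.03186.
P(min > 52.58) = e^(−0.03186·52.58) = e^(−1.6752) ≈ 0.187.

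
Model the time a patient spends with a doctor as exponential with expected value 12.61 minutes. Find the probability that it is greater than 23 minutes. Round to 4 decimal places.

The rate is λ = 1/12.61 = 0.0793021 per minute.
P(X > 23) = e^(−λ·23) = e^(−1.8239) ≈ 0.1614.

0.1614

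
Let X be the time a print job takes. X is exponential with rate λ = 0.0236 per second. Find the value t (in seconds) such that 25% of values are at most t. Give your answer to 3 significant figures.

12.2

Set 1 − e^(−λt) = 0.25, so t = −ln(0.75)/λ = 0.28768/0.0236 ≈ 12.1899 seconds.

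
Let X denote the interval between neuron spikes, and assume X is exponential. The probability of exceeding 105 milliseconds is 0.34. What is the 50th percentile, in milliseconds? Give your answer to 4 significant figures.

e^(−λ·105) = 0.34 ⇒ λ = −ln(0.34)/105 = 0.0102744.
50th percentile: 1 − e^(−λt) = 0.5, t = −ln(0.5)/λ = 67.4637 milliseconds.

67.46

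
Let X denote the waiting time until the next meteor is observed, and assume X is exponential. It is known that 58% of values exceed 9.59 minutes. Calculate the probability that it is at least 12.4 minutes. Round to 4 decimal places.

0.4944

e^(−λ·9.59) = 0.58 ⇒ λ = −ln(0.58)/9.59 = 0.0568016.
P(X > 12.4) = e^(−0.0568016·12.4) = e^(−0.70434) ≈ 0.4944.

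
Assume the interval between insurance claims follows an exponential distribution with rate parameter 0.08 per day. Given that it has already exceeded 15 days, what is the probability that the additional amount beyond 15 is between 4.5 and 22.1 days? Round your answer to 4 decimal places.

Memoryless: the residual past 15 is again Exp(λ).
P(4.5 < residual < 22.1) = e^(−λ·4.5) − e^(−λ·22.1) = 0.69768 − 0.17067 ≈ 0.5270.

0.5270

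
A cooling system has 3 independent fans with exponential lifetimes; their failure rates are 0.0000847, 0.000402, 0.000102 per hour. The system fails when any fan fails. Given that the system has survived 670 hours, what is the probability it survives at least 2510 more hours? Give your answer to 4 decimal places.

0.2282

Time to first failure ~ Exp(Σλ) with Σλ = 0.0005887.
By memorylessness, P(T > 670+2510 | T > 670) = P(T > 2510) = e^(−0.0005887·2510) ≈ 0.2282.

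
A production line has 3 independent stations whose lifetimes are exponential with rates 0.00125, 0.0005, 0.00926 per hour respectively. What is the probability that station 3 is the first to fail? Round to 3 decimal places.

The time to first failure is exponential with rate Σλ = 0.00125 + 0.0005 + 0.00926 = 0.01101.
P(station 3 first) = λ_3/Σλ = 0.00926/0.01101 ≈ 0.841.

0.841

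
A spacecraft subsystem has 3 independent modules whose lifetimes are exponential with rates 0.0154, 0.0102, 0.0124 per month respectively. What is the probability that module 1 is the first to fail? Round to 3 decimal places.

The time to first failure is exponential with rate Σλ = 0.0154 + 0.0102 + 0.0124 = 0.038.
P(module 1 first) = λ_1/Σλ = 0.0154/0.038 ≈ 0.405.

0.405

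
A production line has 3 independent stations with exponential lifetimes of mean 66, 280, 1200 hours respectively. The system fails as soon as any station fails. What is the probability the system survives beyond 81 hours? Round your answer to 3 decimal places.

The first failure time is exponential with rate Σλ_i = 1/66 + 1/280 + 1/1200 = 0.0195563 per hour.
P(min > 81) = e^(−0.0195563·81) = e^(−1.5841) ≈ 0.205.

0.205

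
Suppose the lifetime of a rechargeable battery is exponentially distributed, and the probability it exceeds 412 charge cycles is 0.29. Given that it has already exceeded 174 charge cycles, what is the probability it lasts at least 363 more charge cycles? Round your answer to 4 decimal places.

From e^(−λ·412) = 0.29, λ = −ln(0.29)/412 = 0.00300455.
Memoryless: P(X > 174+363 | X > 174) = P(X > 363) = e^(−0.00300455·363) ≈ 0.3360.

0.3360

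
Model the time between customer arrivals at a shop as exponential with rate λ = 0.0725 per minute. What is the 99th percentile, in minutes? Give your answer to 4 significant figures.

Set 1 − e^(−λt) = 0.99, so t = −ln(0.01)/λ = 4.6052/0.0725 ≈ 63.5196 minutes.

63.52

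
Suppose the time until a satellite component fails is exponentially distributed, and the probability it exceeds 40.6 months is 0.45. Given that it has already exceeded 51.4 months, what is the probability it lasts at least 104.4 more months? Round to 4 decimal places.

0.1283

From e^(−λ·40.6) = 0.45, λ = −ln(0.45)/40.6 = 0.0196677.
Memoryless: P(X > 51.4+104.4 | X > 51.4) = P(X > 104.4) = e^(−0.0196677·104.4) ≈ 0.1283.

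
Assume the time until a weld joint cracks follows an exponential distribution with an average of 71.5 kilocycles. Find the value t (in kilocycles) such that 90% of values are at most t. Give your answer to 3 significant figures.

165

The rate is λ = 1/71.5 = 0.013986 per kilocycle.
Set 1 − e^(−λt) = 0.9, so t = −ln(0.1)/λ = 2.3026/0.013986 ≈ 164.635 kilocycles.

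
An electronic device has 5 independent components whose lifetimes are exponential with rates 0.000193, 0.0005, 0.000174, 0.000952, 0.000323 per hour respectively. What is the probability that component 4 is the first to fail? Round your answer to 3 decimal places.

The time to first failure is exponential with rate Σλ = 0.000193 + 0.0005 + 0.000174 + 0.000952 + 0.000323 = 0.002142.
P(component 4 first) = λ_4/Σλ = 0.000952/0.002142 ≈ 0.444.

0.444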